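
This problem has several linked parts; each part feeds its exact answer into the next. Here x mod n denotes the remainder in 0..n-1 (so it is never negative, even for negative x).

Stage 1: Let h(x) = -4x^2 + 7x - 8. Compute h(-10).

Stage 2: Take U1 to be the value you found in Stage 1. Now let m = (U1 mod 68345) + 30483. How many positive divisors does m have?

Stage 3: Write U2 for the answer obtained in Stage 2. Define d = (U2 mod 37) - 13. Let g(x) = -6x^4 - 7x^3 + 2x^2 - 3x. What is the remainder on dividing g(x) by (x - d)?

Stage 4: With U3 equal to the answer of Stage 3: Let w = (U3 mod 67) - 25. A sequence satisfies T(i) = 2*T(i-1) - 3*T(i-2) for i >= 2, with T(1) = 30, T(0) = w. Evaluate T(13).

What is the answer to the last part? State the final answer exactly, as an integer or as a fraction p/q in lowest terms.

47130

Stage 1: -4*(-10)^2 + 7*(-10)^1 - 8 = (-400) + (-70) + (-8) = -478; answer -478
Stage 2: U1 = -478; m = 98350; 98350 = 2 * 5^2 * 7 * 281; number of divisors = (1+1) * (2+1) * (1+1) * (1+1) = 24; answer 24
Stage 3: U2 = 24; d = 11; remainder = value at the root: -6*(11)^4 - 7*(11)^3 + 2*(11)^2 - 3*(11)^1 = (-87846) + (-9317) + (242) + (-33) = -96954; answer -96954
Stage 4: U3 = -96954; w = 37; T(2) = 2*(30) - 3*(37) = -51; iterating: T(2)=-51, T(3)=-192, T(4)=-231, T(5)=114, T(6)=921, T(7)=1500, T(8)=237, T(9)=-4026, T(10)=-8763, T(11)=-5448, T(12)=15393, T(13)=47130; answer 47130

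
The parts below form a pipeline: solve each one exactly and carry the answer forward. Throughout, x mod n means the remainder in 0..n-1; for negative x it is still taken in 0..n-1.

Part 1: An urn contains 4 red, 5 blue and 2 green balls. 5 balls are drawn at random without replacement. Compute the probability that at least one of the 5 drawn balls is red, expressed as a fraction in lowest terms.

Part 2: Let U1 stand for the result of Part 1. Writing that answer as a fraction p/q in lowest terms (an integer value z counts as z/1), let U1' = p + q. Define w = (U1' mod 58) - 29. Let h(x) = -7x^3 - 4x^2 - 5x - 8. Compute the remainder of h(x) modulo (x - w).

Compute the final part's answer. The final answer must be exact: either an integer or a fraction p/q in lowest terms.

Part 1: total draws C(11,5) = 462; complement C(7,5) = 21; favorable 462 - 21 = 441; P = 21/22; answer 21/22
Part 2: U1 = 21/22; threaded value p + q = 43; w = 14; remainder = value at the root: -7*(14)^3 - 4*(14)^2 - 5*(14)^1 - 8 = (-19208) + (-784) + (-70) + (-8) = -20070; answer -20070

-20070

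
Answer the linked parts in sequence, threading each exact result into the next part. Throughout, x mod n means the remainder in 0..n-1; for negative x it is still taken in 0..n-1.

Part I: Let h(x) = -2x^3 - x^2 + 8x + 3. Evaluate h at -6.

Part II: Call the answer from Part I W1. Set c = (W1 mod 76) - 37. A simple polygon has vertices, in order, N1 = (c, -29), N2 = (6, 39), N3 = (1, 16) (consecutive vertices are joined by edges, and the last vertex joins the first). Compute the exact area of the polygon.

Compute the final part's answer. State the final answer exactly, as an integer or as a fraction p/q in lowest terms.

Part I: -2*(-6)^3 - 1*(-6)^2 + 8*(-6)^1 + 3 = (432) + (-36) + (-48) + (3) = 351; answer 351
Part II: W1 = 351; c = 10; cross terms: (10*39 - 6*-29)=564, (6*16 - 1*39)=57, (1*-29 - 10*16)=-189; twice the area = |432| = 432; area = 216; answer 216

216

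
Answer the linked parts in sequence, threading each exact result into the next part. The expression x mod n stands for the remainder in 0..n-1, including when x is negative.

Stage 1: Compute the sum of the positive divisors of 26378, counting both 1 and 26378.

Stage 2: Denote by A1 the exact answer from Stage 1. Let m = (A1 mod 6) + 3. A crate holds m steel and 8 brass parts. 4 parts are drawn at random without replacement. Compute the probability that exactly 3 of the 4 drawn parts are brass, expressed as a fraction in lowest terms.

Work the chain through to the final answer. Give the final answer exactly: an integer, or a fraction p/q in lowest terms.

28/55

Stage 1: 26378 = 2 * 11^2 * 109; sigma = (1 + 2) * (1 + 11 + 121) * (1 + 109) = 3 * 133 * 110 = 43890; answer 43890
Stage 2: A1 = 43890; m = 3; total draws C(11,4) = 330; favorable C(8,3)*C(3,1) = 168; P = 28/55; answer 28/55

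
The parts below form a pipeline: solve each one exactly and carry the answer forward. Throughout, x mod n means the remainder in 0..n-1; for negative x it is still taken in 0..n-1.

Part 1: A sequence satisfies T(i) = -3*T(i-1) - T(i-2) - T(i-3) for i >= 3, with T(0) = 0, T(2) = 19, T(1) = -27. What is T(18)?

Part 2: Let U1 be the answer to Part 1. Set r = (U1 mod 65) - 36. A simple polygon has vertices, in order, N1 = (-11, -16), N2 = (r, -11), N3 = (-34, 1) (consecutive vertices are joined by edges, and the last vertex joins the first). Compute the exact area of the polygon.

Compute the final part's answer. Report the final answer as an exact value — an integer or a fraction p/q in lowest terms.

Part 1: T(3) = -3*(19) - 1*(-27) - 1*(0) = -30; iterating: T(3)=-30, T(4)=98, T(5)=-283, T(6)=781, T(7)=-2158, T(8)=5976, T(9)=-16551, T(10)=45835, T(11)=-126930, T(12)=351506, T(13)=-973423, T(14)=2695693, T(15)=-7465162, T(16)=20673216, T(17)=-57250179, T(18)=158542483; answer 158542483
Part 2: U1 = 158542483; r = -28; cross terms: (-11*-11 - -28*-16)=-327, (-28*1 - -34*-11)=-402, (-34*-16 - -11*1)=555; twice the area = |-174| = 174; area = 87; answer 87

87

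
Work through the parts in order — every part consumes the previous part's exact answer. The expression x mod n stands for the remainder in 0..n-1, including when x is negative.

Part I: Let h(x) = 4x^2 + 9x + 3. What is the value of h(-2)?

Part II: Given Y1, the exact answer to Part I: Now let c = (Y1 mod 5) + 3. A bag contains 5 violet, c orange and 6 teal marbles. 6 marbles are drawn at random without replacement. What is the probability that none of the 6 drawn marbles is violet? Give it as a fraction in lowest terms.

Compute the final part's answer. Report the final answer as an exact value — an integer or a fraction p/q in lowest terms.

6/143

Part I: 4*(-2)^2 + 9*(-2)^1 + 3 = (16) + (-18) + (3) = 1; answer 1
Part II: Y1 = 1; c = 4; total draws C(15,6) = 5005; favorable C(10,6) = 210; P = 6/143; answer 6/143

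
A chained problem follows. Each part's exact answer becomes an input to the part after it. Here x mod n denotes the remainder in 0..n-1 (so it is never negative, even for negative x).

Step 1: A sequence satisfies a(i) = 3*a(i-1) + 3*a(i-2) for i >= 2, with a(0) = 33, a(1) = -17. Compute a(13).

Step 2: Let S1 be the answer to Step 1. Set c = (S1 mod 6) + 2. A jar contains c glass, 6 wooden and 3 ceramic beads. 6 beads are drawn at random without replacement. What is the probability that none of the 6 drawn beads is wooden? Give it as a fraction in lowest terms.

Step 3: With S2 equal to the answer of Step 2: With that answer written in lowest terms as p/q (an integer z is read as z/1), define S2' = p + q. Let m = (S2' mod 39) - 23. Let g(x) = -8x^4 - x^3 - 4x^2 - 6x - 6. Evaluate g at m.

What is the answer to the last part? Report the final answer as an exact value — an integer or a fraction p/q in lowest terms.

-1037045

Step 1: a(2) = 3*(-17) + 3*(33) = 48; iterating: a(2)=48, a(3)=93, a(4)=423, a(5)=1548, a(6)=5913, a(7)=22383, a(8)=84888, a(9)=321813, a(10)=1220103, a(11)=4625748, a(12)=17537553, a(13)=66489903; answer 66489903
Step 2: S1 = 66489903; c = 5; total draws C(14,6) = 3003; favorable C(8,6) = 28; P = 4/429; answer 4/429
Step 3: S2 = 4/429; threaded value p + q = 433; m = -19; -8*(-19)^4 - 1*(-19)^3 - 4*(-19)^2 - 6*(-19)^1 - 6 = (-1042568) + (6859) + (-1444) + (114) + (-6) = -1037045; answer -1037045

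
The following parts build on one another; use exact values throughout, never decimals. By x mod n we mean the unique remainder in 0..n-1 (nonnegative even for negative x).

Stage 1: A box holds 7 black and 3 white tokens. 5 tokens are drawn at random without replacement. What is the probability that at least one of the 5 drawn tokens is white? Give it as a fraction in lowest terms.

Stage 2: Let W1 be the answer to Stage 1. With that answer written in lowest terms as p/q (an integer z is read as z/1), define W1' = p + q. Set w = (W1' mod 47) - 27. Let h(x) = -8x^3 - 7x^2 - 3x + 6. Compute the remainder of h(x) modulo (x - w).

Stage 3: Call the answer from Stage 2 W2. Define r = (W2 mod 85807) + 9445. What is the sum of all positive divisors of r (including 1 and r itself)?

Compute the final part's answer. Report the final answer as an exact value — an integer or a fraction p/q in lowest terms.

Stage 1: total draws C(10,5) = 252; complement C(7,5) = 21; favorable 252 - 21 = 231; P = 11/12; answer 11/12
Stage 2: W1 = 11/12; threaded value p + q = 23; w = -4; remainder = value at the root: -8*(-4)^3 - 7*(-4)^2 - 3*(-4)^1 + 6 = (512) + (-112) + (12) + (6) = 418; answer 418
Stage 3: W2 = 418; r = 9863; 9863 = 7 * 1409; sigma = (1 + 7) * (1 + 1409) = 8 * 1410 = 11280; answer 11280

11280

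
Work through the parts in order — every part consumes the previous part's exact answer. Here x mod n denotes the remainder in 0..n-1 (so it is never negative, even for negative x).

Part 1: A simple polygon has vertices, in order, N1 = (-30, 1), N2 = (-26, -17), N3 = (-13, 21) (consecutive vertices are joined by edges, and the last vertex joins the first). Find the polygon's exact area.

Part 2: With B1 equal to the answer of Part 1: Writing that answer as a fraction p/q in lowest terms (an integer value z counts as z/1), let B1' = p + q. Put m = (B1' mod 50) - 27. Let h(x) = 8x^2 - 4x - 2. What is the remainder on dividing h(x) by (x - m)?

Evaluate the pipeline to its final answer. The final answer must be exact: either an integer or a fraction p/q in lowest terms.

2242

Part 1: cross terms: (-30*-17 - -26*1)=536, (-26*21 - -13*-17)=-767, (-13*1 - -30*21)=617; twice the area = |386| = 386; area = 193; answer 193
Part 2: B1 = 193; threaded value p + q = 194; m = 17; remainder = value at the root: 8*(17)^2 - 4*(17)^1 - 2 = (2312) + (-68) + (-2) = 2242; answer 2242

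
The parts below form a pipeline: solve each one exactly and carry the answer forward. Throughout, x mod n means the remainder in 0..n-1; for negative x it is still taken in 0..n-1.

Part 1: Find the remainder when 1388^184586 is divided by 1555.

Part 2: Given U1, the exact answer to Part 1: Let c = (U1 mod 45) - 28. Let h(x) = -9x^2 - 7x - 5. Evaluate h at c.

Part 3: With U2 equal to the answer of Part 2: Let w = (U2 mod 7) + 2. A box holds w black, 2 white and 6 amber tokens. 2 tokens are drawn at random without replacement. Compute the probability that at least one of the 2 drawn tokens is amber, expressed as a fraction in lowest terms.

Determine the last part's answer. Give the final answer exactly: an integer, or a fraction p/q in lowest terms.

23/35

Part 1: squarings mod 1555: 1388^1=1388, 1388^2=1454, 1388^4=871, 1388^8=1356, 1388^16=726, 1388^32=1486, 1388^64=96, 1388^128=1441, 1388^256=556, 1388^512=1246, 1388^1024=626, 1388^2048=16, 1388^4096=256, 1388^8192=226, 1388^16384=1316, 1388^32768=1141, 1388^65536=346, 1388^131072=1536; 1388^184586 = 1388^2 * 1388^8 * 1388^256 * 1388^4096 * 1388^16384 * 1388^32768 * 1388^131072 = 294 (mod 1555); answer 294
Part 2: U1 = 294; c = -4; -9*(-4)^2 - 7*(-4)^1 - 5 = (-144) + (28) + (-5) = -121; answer -121
Part 3: U2 = -121; w = 7; total draws C(15,2) = 105; complement C(9,2) = 36; favorable 105 - 36 = 69; P = 23/35; answer 23/35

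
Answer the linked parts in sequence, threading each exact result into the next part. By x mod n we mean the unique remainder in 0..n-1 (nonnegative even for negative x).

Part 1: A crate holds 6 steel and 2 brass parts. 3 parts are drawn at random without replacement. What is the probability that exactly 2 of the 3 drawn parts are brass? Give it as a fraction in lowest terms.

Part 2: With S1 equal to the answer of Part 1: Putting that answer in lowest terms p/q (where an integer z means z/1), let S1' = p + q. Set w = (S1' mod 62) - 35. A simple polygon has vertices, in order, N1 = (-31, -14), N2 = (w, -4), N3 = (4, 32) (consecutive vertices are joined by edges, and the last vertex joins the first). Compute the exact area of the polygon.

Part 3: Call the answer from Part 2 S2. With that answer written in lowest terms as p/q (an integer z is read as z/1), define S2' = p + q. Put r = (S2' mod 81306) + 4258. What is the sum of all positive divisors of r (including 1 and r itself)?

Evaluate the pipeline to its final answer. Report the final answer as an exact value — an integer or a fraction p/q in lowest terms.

5652

Part 1: total draws C(8,3) = 56; favorable C(2,2)*C(6,1) = 6; P = 3/28; answer 3/28
Part 2: S1 = 3/28; threaded value p + q = 31; w = -4; cross terms: (-31*-4 - -4*-14)=68, (-4*32 - 4*-4)=-112, (4*-14 - -31*32)=936; twice the area = |892| = 892; area = 446; answer 446
Part 3: S2 = 446; threaded value p + q = 447; r = 4705; 4705 = 5 * 941; sigma = (1 + 5) * (1 + 941) = 6 * 942 = 5652; answer 5652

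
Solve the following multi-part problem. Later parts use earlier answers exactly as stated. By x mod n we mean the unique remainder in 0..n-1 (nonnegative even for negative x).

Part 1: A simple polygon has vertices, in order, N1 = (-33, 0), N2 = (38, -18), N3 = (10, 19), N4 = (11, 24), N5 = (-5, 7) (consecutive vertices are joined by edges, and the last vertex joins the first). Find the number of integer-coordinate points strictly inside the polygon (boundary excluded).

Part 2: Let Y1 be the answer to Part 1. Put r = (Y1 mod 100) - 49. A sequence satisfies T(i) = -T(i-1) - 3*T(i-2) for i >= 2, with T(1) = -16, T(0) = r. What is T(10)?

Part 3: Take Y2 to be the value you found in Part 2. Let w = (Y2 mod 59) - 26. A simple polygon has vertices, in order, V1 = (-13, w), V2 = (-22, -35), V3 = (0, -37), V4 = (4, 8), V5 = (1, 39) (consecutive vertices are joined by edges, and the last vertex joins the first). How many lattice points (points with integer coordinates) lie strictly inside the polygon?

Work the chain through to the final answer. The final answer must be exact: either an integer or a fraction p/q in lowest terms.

1217

Part 1: cross terms: (-33*-18 - 38*0)=594, (38*19 - 10*-18)=902, (10*24 - 11*19)=31, (11*7 - -5*24)=197, (-5*0 - -33*7)=231; twice the area = |1955| = 1955; area = 1955/2; boundary points = 1 + 1 + 1 + 1 + 7 = 11; strictly interior points = area - boundary/2 + 1 = 973; answer 973
Part 2: Y1 = 973; r = 24; T(2) = -1*(-16) - 3*(24) = -56; iterating: T(2)=-56, T(3)=104, T(4)=64, T(5)=-376, T(6)=184, T(7)=944, T(8)=-1496, T(9)=-1336, T(10)=5824; answer 5824
Part 3: Y2 = 5824; w = 16; cross terms: (-13*-35 - -22*16)=807, (-22*-37 - 0*-35)=814, (0*8 - 4*-37)=148, (4*39 - 1*8)=148, (1*16 - -13*39)=523; twice the area = |2440| = 2440; area = 1220; boundary points = 3 + 2 + 1 + 1 + 1 = 8; strictly interior points = area - boundary/2 + 1 = 1217; answer 1217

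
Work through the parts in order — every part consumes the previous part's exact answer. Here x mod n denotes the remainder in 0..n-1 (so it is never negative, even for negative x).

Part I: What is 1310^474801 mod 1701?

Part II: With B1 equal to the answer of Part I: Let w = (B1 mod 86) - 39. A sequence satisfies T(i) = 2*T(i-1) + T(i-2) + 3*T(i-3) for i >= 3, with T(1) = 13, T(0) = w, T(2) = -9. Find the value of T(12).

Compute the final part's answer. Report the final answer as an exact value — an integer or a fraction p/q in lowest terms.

Part I: squarings mod 1701: 1310^1=1310, 1310^2=1492, 1310^4=1156, 1310^8=1051, 1310^16=652, 1310^32=1555, 1310^64=904, 1310^128=736, 1310^256=778, 1310^512=1429, 1310^1024=841, 1310^2048=1366, 1310^4096=1660, 1310^8192=1681, 1310^16384=400, 1310^32768=106, 1310^65536=1030, 1310^131072=1177, 1310^262144=715; 1310^474801 = 1310^1 * 1310^16 * 1310^32 * 1310^128 * 1310^512 * 1310^1024 * 1310^2048 * 1310^4096 * 1310^8192 * 1310^65536 * 1310^131072 * 1310^262144 = 386 (mod 1701); answer 386
Part II: B1 = 386; w = 3; T(3) = 2*(-9) + 1*(13) + 3*(3) = 4; iterating: T(3)=4, T(4)=38, T(5)=53, T(6)=156, T(7)=479, T(8)=1273, T(9)=3493, T(10)=9696, T(11)=26704, T(12)=73583; answer 73583

73583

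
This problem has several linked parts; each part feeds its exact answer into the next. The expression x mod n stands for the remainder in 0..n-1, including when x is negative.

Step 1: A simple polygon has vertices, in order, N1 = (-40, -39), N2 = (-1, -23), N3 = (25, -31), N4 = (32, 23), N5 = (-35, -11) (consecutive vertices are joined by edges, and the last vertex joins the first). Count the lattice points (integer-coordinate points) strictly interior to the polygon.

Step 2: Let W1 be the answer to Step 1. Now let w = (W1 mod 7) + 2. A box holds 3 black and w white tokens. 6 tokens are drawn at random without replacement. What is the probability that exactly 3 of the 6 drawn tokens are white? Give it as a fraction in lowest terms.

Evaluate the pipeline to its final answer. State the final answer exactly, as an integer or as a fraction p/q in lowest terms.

4/7

Step 1: cross terms: (-40*-23 - -1*-39)=881, (-1*-31 - 25*-23)=606, (25*23 - 32*-31)=1567, (32*-11 - -35*23)=453, (-35*-39 - -40*-11)=925; twice the area = |4432| = 4432; area = 2216; boundary points = 1 + 2 + 1 + 1 + 1 = 6; strictly interior points = area - boundary/2 + 1 = 2214; answer 2214
Step 2: W1 = 2214; w = 4; total draws C(7,6) = 7; favorable C(4,3)*C(3,3) = 4; P = 4/7; answer 4/7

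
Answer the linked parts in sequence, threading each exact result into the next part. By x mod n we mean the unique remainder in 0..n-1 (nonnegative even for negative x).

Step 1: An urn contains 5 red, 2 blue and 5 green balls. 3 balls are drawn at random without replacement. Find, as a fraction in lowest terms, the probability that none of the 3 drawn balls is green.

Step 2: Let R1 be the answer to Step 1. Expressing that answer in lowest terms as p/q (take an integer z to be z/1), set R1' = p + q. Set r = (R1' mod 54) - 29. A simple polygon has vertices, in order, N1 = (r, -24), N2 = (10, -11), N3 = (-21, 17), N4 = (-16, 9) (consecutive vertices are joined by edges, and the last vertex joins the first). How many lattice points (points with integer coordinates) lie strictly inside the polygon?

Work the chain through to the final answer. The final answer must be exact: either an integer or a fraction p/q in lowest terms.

102

Step 1: total draws C(12,3) = 220; favorable C(7,3) = 35; P = 7/44; answer 7/44
Step 2: R1 = 7/44; threaded value p + q = 51; r = 22; cross terms: (22*-11 - 10*-24)=-2, (10*17 - -21*-11)=-61, (-21*9 - -16*17)=83, (-16*-24 - 22*9)=186; twice the area = |206| = 206; area = 103; boundary points = 1 + 1 + 1 + 1 = 4; strictly interior points = area - boundary/2 + 1 = 102; answer 102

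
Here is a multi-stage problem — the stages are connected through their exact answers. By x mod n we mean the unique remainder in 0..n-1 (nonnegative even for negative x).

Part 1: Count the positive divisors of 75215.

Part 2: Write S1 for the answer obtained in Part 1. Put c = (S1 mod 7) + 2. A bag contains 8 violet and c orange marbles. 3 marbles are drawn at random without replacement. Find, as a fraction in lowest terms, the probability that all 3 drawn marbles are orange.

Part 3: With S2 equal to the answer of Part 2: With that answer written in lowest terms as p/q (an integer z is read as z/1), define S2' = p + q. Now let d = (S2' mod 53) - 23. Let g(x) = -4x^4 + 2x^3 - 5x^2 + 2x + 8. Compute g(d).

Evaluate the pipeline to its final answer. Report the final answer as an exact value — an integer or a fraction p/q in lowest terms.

Part 1: 75215 = 5 * 7^2 * 307; number of divisors = (1+1) * (2+1) * (1+1) = 12; answer 12
Part 2: S1 = 12; c = 7; total draws C(15,3) = 455; favorable C(7,3) = 35; P = 1/13; answer 1/13
Part 3: S2 = 1/13; threaded value p + q = 14; d = -9; -4*(-9)^4 + 2*(-9)^3 - 5*(-9)^2 + 2*(-9)^1 + 8 = (-26244) + (-1458) + (-405) + (-18) + (8) = -28117; answer -28117

-28117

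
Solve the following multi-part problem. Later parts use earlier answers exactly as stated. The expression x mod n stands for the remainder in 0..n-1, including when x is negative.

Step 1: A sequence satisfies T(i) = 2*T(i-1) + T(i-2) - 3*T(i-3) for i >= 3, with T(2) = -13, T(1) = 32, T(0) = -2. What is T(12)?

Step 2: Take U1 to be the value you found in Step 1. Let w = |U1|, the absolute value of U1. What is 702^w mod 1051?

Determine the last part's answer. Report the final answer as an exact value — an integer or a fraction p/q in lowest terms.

42

Step 1: T(3) = 2*(-13) + 1*(32) - 3*(-2) = 12; iterating: T(3)=12, T(4)=-85, T(5)=-119, T(6)=-359, T(7)=-582, T(8)=-1166, T(9)=-1837, T(10)=-3094, T(11)=-4527, T(12)=-6637; answer -6637
Step 2: U1 = -6637; w = 6637; squarings mod 1051: 702^1=702, 702^2=936, 702^4=613, 702^8=562, 702^16=544, 702^32=605, 702^64=277, 702^128=6, 702^256=36, 702^512=245, 702^1024=118, 702^2048=261, 702^4096=857; 702^6637 = 702^1 * 702^4 * 702^8 * 702^32 * 702^64 * 702^128 * 702^256 * 702^2048 * 702^4096 = 42 (mod 1051); answer 42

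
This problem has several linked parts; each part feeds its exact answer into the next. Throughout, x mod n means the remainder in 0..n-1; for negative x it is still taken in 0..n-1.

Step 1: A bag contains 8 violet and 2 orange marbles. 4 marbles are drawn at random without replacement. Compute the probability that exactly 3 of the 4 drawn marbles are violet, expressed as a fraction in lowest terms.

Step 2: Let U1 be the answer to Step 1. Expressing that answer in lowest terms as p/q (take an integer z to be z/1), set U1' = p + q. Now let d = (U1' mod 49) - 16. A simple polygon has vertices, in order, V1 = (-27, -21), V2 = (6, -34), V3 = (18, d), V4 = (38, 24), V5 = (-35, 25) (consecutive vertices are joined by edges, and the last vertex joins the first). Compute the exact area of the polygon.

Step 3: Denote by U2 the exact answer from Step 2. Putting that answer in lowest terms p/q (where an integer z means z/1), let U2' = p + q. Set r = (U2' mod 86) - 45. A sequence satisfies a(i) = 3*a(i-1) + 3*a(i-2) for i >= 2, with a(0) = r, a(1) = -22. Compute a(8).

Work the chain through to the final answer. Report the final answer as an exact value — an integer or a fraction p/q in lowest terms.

-249156

Step 1: total draws C(10,4) = 210; favorable C(8,3)*C(2,1) = 112; P = 8/15; answer 8/15
Step 2: U1 = 8/15; threaded value p + q = 23; d = 7; cross terms: (-27*-34 - 6*-21)=1044, (6*7 - 18*-34)=654, (18*24 - 38*7)=166, (38*25 - -35*24)=1790, (-35*-21 - -27*25)=1410; twice the area = |5064| = 5064; area = 2532; answer 2532
Step 3: U2 = 2532; threaded value p + q = 2533; r = -6; a(2) = 3*(-22) + 3*(-6) = -84; iterating: a(2)=-84, a(3)=-318, a(4)=-1206, a(5)=-4572, a(6)=-17334, a(7)=-65718, a(8)=-249156; answer -249156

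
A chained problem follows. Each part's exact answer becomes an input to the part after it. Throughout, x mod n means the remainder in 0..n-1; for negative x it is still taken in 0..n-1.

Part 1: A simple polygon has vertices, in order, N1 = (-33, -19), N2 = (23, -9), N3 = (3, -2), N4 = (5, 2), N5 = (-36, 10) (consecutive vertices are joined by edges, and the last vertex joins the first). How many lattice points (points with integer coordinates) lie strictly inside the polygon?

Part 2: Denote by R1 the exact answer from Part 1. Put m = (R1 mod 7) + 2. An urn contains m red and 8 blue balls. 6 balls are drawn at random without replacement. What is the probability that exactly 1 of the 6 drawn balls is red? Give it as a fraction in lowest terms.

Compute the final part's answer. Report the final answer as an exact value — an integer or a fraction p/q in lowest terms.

8/15

Part 1: cross terms: (-33*-9 - 23*-19)=734, (23*-2 - 3*-9)=-19, (3*2 - 5*-2)=16, (5*10 - -36*2)=122, (-36*-19 - -33*10)=1014; twice the area = |1867| = 1867; area = 1867/2; boundary points = 2 + 1 + 2 + 1 + 1 = 7; strictly interior points = area - boundary/2 + 1 = 931; answer 931
Part 2: R1 = 931; m = 2; total draws C(10,6) = 210; favorable C(2,1)*C(8,5) = 112; P = 8/15; answer 8/15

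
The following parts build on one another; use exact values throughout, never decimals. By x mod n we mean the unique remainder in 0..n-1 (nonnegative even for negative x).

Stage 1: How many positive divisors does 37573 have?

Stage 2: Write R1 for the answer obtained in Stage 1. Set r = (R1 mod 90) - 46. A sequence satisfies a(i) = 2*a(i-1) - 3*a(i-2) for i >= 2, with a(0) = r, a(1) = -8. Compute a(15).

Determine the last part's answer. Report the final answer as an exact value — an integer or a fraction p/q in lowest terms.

Stage 1: 37573 is prime, so its only divisors are 1 and 37573; count = 2; answer 2
Stage 2: R1 = 2; r = -44; a(2) = 2*(-8) - 3*(-44) = 116; iterating: a(2)=116, a(3)=256, a(4)=164, a(5)=-440, a(6)=-1372, a(7)=-1424, a(8)=1268, a(9)=6808, a(10)=9812, a(11)=-800, a(12)=-31036, a(13)=-59672, a(14)=-26236, a(15)=126544; answer 126544

126544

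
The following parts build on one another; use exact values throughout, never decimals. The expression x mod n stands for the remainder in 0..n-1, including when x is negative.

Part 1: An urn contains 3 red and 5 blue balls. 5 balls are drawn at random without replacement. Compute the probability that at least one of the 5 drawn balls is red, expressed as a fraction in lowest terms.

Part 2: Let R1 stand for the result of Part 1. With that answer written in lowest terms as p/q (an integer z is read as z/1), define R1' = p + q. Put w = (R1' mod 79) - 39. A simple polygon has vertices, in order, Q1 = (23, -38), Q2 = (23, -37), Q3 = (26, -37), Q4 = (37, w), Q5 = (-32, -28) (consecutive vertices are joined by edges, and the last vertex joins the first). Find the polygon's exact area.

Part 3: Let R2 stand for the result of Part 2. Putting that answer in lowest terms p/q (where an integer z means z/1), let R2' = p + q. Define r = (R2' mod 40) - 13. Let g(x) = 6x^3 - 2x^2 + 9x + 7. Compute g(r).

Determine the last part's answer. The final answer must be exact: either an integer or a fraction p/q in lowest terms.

Part 1: total draws C(8,5) = 56; complement C(5,5) = 1; favorable 56 - 1 = 55; P = 55/56; answer 55/56
Part 2: R1 = 55/56; threaded value p + q = 111; w = -7; cross terms: (23*-37 - 23*-38)=23, (23*-37 - 26*-37)=111, (26*-7 - 37*-37)=1187, (37*-28 - -32*-7)=-1260, (-32*-38 - 23*-28)=1860; twice the area = |1921| = 1921; area = 1921/2; answer 1921/2
Part 3: R2 = 1921/2; threaded value p + q = 1923; r = -10; 6*(-10)^3 - 2*(-10)^2 + 9*(-10)^1 + 7 = (-6000) + (-200) + (-90) + (7) = -6283; answer -6283

-6283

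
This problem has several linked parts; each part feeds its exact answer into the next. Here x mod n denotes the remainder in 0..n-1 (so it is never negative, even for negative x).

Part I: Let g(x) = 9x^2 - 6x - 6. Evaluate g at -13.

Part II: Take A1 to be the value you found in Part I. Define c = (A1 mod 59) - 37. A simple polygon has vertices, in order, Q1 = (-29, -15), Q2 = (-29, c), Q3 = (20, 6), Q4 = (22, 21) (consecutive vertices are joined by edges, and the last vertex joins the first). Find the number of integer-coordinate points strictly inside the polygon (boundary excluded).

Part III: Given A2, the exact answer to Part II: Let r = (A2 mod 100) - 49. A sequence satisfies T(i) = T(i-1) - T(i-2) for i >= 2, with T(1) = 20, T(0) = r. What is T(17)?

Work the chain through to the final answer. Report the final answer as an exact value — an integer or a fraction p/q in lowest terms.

4

Part I: 9*(-13)^2 - 6*(-13)^1 - 6 = (1521) + (78) + (-6) = 1593; answer 1593
Part II: A1 = 1593; c = -37; cross terms: (-29*-37 - -29*-15)=638, (-29*6 - 20*-37)=566, (20*21 - 22*6)=288, (22*-15 - -29*21)=279; twice the area = |1771| = 1771; area = 1771/2; boundary points = 22 + 1 + 1 + 3 = 27; strictly interior points = area - boundary/2 + 1 = 873; answer 873
Part III: A2 = 873; r = 24; T(2) = 1*(20) - 1*(24) = -4; iterating: T(2)=-4, T(3)=-24, T(4)=-20, T(5)=4, T(6)=24, T(7)=20, T(8)=-4, T(9)=-24, T(10)=-20, T(11)=4, T(12)=24, T(13)=20, T(14)=-4, T(15)=-24, T(16)=-20, T(17)=4; answer 4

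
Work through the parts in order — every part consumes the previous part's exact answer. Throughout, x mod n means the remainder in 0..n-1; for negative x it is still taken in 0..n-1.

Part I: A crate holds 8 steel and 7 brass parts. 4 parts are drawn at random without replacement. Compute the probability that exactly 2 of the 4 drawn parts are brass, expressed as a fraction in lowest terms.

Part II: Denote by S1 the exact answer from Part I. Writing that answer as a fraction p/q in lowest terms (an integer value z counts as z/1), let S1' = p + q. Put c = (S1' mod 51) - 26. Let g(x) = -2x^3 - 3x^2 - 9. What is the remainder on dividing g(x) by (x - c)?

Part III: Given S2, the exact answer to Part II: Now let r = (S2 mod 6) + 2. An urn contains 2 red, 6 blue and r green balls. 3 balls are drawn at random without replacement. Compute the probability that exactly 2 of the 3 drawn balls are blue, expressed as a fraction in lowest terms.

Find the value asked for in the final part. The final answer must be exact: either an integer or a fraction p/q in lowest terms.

5/11

Part I: total draws C(15,4) = 1365; favorable C(7,2)*C(8,2) = 588; P = 28/65; answer 28/65
Part II: S1 = 28/65; threaded value p + q = 93; c = 16; remainder = value at the root: -2*(16)^3 - 3*(16)^2 - 9 = (-8192) + (-768) + (-9) = -8969; answer -8969
Part III: S2 = -8969; r = 3; total draws C(11,3) = 165; favorable C(6,2)*C(5,1) = 75; P = 5/11; answer 5/11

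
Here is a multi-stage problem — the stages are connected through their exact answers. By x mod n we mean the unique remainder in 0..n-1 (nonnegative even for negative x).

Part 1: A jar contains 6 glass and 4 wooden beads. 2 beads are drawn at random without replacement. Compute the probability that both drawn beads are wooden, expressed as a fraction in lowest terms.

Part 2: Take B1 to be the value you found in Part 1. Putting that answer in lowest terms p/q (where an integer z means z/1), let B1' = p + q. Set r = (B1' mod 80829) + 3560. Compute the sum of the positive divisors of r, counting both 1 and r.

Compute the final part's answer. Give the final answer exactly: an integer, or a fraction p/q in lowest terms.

4218

Part 1: total draws C(10,2) = 45; favorable C(4,2) = 6; P = 2/15; answer 2/15
Part 2: B1 = 2/15; threaded value p + q = 17; r = 3577; 3577 = 7^2 * 73; sigma = (1 + 7 + 49) * (1 + 73) = 57 * 74 = 4218; answer 4218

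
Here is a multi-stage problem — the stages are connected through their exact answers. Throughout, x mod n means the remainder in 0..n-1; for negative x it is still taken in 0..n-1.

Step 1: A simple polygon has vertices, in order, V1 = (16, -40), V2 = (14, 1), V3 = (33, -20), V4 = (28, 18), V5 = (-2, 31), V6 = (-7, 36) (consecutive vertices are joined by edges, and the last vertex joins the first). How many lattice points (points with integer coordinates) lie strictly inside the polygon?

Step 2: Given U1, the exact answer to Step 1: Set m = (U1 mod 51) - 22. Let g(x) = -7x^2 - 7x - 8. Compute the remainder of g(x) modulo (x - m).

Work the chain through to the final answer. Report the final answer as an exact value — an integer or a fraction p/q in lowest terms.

Step 1: cross terms: (16*1 - 14*-40)=576, (14*-20 - 33*1)=-313, (33*18 - 28*-20)=1154, (28*31 - -2*18)=904, (-2*36 - -7*31)=145, (-7*-40 - 16*36)=-296; twice the area = |2170| = 2170; area = 1085; boundary points = 1 + 1 + 1 + 1 + 5 + 1 = 10; strictly interior points = area - boundary/2 + 1 = 1081; answer 1081
Step 2: U1 = 1081; m = -12; remainder = value at the root: -7*(-12)^2 - 7*(-12)^1 - 8 = (-1008) + (84) + (-8) = -932; answer -932

-932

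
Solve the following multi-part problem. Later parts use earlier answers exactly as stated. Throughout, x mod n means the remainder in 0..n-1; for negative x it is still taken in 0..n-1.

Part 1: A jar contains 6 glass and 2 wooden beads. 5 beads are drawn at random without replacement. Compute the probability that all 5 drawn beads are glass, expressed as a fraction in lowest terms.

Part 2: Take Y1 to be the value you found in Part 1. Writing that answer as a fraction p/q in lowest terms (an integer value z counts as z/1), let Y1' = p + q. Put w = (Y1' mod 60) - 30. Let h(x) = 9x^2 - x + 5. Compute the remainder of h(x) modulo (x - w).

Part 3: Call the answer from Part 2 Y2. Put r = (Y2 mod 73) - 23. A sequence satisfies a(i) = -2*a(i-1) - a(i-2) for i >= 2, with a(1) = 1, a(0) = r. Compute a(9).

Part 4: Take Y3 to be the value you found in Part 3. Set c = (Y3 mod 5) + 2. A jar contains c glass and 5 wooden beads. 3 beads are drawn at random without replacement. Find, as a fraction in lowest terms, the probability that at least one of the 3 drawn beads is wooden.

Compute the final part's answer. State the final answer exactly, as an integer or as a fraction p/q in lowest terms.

29/33

Part 1: total draws C(8,5) = 56; favorable C(6,5) = 6; P = 3/28; answer 3/28
Part 2: Y1 = 3/28; threaded value p + q = 31; w = 1; remainder = value at the root: 9*(1)^2 - 1*(1)^1 + 5 = (9) + (-1) + (5) = 13; answer 13
Part 3: Y2 = 13; r = -10; a(2) = -2*(1) - 1*(-10) = 8; iterating: a(2)=8, a(3)=-17, a(4)=26, a(5)=-35, a(6)=44, a(7)=-53, a(8)=62, a(9)=-71; answer -71
Part 4: Y3 = -71; c = 6; total draws C(11,3) = 165; complement C(6,3) = 20; favorable 165 - 20 = 145; P = 29/33; answer 29/33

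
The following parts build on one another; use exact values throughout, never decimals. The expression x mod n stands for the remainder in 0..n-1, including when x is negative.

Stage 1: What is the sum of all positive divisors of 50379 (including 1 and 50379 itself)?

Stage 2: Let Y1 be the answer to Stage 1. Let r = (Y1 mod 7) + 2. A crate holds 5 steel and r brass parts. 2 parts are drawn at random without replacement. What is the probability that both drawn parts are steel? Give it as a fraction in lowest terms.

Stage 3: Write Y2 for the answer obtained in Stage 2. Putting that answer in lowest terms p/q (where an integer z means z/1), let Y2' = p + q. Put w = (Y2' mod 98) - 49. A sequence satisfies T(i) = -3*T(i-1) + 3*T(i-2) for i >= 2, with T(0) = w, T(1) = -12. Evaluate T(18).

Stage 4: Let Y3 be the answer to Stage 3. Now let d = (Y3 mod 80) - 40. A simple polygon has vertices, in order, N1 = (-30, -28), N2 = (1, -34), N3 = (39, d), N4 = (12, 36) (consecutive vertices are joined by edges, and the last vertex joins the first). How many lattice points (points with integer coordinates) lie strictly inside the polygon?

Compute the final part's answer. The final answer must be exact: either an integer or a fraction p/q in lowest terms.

2248

Stage 1: 50379 = 3 * 7 * 2399; sigma = (1 + 3) * (1 + 7) * (1 + 2399) = 4 * 8 * 2400 = 76800; answer 76800
Stage 2: Y1 = 76800; r = 5; total draws C(10,2) = 45; favorable C(5,2) = 10; P = 2/9; answer 2/9
Stage 3: Y2 = 2/9; threaded value p + q = 11; w = -38; T(2) = -3*(-12) + 3*(-38) = -78; iterating: T(2)=-78, T(3)=198, T(4)=-828, T(5)=3078, T(6)=-11718, T(7)=44388, T(8)=-168318, T(9)=638118, T(10)=-2419308, T(11)=9172278, T(12)=-34774758, T(13)=131841108, T(14)=-499847598, T(15)=1895066118, T(16)=-7184741148, T(17)=27239421798, T(18)=-103272488838; answer -103272488838
Stage 4: Y3 = -103272488838; d = 2; cross terms: (-30*-34 - 1*-28)=1048, (1*2 - 39*-34)=1328, (39*36 - 12*2)=1380, (12*-28 - -30*36)=744; twice the area = |4500| = 4500; area = 2250; boundary points = 1 + 2 + 1 + 2 = 6; strictly interior points = area - boundary/2 + 1 = 2248; answer 2248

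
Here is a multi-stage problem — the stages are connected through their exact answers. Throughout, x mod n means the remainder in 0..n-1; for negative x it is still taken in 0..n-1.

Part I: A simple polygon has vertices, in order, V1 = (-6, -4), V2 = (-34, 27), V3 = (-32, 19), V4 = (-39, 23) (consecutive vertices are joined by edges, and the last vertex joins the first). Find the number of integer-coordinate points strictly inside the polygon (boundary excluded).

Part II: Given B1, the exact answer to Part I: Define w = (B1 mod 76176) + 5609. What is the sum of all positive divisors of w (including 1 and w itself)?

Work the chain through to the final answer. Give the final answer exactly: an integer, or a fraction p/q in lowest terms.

10010

Part I: cross terms: (-6*27 - -34*-4)=-298, (-34*19 - -32*27)=218, (-32*23 - -39*19)=5, (-39*-4 - -6*23)=294; twice the area = |219| = 219; area = 219/2; boundary points = 1 + 2 + 1 + 3 = 7; strictly interior points = area - boundary/2 + 1 = 107; answer 107
Part II: B1 = 107; w = 5716; 5716 = 2^2 * 1429; sigma = (1 + 2 + 4) * (1 + 1429) = 7 * 1430 = 10010; answer 10010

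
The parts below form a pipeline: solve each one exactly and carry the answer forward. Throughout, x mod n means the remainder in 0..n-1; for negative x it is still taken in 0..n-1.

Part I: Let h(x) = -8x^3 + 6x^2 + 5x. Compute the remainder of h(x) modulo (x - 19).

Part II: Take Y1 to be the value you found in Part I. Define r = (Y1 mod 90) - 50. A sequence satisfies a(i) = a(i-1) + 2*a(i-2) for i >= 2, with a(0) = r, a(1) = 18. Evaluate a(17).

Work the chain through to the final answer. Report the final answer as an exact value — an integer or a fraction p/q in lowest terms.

305848

Part I: remainder = value at the root: -8*(19)^3 + 6*(19)^2 + 5*(19)^1 = (-54872) + (2166) + (95) = -52611; answer -52611
Part II: Y1 = -52611; r = -11; a(2) = 1*(18) + 2*(-11) = -4; iterating: a(2)=-4, a(3)=32, a(4)=24, a(5)=88, a(6)=136, a(7)=312, a(8)=584, a(9)=1208, a(10)=2376, a(11)=4792, a(12)=9544, a(13)=19128, a(14)=38216, a(15)=76472, a(16)=152904, a(17)=305848; answer 305848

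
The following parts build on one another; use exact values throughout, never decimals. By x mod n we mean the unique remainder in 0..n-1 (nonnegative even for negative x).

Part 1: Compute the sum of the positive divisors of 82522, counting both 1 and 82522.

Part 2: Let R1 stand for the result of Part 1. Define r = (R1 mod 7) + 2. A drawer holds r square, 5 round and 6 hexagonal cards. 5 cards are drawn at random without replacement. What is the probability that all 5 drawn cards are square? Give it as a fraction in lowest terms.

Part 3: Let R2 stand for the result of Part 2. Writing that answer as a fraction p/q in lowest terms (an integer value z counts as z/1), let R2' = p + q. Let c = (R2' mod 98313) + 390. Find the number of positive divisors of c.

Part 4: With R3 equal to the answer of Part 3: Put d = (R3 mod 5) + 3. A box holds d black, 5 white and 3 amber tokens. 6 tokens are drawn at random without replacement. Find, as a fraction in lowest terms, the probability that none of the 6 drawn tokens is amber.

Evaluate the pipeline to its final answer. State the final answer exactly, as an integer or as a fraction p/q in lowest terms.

Part 1: 82522 = 2 * 11^3 * 31; sigma = (1 + 2) * (1 + 11 + 121 + 1331) * (1 + 31) = 3 * 1464 * 32 = 140544; answer 140544
Part 2: R1 = 140544; r = 7; total draws C(18,5) = 8568; favorable C(7,5) = 21; P = 1/408; answer 1/408
Part 3: R2 = 1/408; threaded value p + q = 409; c = 799; 799 = 17 * 47; number of divisors = (1+1) * (1+1) = 4; answer 4
Part 4: R3 = 4; d = 7; total draws C(15,6) = 5005; favorable C(12,6) = 924; P = 12/65; answer 12/65

12/65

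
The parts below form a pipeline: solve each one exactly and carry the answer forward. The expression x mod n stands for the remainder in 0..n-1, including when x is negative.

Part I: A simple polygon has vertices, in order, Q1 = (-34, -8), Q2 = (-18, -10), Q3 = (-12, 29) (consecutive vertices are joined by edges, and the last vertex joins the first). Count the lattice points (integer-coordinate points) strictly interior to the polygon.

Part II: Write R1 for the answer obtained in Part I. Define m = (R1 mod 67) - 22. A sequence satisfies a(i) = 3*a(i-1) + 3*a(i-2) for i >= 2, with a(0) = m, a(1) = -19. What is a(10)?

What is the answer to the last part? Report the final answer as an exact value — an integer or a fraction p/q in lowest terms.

210681

Part I: cross terms: (-34*-10 - -18*-8)=196, (-18*29 - -12*-10)=-642, (-12*-8 - -34*29)=1082; twice the area = |636| = 636; area = 318; boundary points = 2 + 3 + 1 = 6; strictly interior points = area - boundary/2 + 1 = 316; answer 316
Part II: R1 = 316; m = 26; a(2) = 3*(-19) + 3*(26) = 21; iterating: a(2)=21, a(3)=6, a(4)=81, a(5)=261, a(6)=1026, a(7)=3861, a(8)=14661, a(9)=55566, a(10)=210681; answer 210681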